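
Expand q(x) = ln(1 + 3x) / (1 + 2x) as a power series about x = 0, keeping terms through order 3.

30*x^3 - 21*x^2/2 + 3*x

Expand each factor separately, then convolve coefficients.
q(0) = 0
q′(0) = 3
q′′(0) = -21
q′′′(0) = 180
The Taylor polynomial is Σ q^(k)(0)/k! · x^k.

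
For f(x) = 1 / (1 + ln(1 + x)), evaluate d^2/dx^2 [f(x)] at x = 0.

Use the geometric series for the reciprocal, then substitute.
The coefficient of x^2 in the expansion is 3/2, so f′′(0) = 2! * (3/2) = 3.

3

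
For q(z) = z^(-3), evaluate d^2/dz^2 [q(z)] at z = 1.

Apply the Taylor formula c_k = f^(k)(a)/k!.
The coefficient of (z - 1)^2 in the expansion is 6, so q′′(1) = 2! * (6) = 12.

12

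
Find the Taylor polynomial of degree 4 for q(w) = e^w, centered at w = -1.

(w + 1)^4*e^(-1)/24 + (w + 1)^3*e^(-1)/6 + (w + 1)^2*e^(-1)/2 + (w + 1)*e^(-1) + e^(-1)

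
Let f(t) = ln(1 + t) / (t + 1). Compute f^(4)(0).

-50

Expand 1/(denominator) as a geometric series and multiply by the numerator's series.
The coefficient of t^4 in the expansion is -25/12, so f^(4)(0) = 4! * (-25/12) = -50.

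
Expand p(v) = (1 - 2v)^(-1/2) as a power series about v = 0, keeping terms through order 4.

35*v^4/8 + 5*v^3/2 + 3*v^2/2 + v + 1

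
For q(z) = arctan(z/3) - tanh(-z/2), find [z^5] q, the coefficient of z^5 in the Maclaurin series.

2^(18/175)*3^(3/35)*5^(12/25)*7^(159/175)/3000

Expand each term separately and add.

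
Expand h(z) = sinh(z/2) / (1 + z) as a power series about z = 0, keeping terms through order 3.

Multiply the two series term by term and collect like powers.
h(0) = 0
h′(0) = 1/2
h′′(0) = -1
h′′′(0) = 25/8
Dividing each by k! gives the coefficients c_0, ..., c_3.

25*z^3/48 - z^2/2 + z/2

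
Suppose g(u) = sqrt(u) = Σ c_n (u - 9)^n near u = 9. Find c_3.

Use the known series and substitute for the argument.
So c_3 = g′′′(9)/3! = 1/3888.

1/3888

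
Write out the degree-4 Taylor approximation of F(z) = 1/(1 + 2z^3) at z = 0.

[z^0] = 1;  [z^1] = 0;  [z^2] = 0;  [z^3] = -2;  [z^4] = 0.

1 - 2*z^3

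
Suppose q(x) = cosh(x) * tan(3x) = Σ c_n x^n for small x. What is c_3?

Expand each factor separately, then convolve coefficients.
q(0) = 0
q′(0) = 3
q′′(0) = 0
q′′′(0) = 63
Then c_k = q^(k)(0)/k! gives each Taylor coefficient.

21/2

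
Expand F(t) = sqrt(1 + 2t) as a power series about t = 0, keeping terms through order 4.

-5*t^4/8 + t^3/2 - t^2/2 + t + 1

[t^0] = 1;  [t^1] = 1;  [t^2] = -1/2;  [t^3] = 1/2;  [t^4] = -5/8.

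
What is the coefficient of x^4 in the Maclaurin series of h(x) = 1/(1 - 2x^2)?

Differentiate repeatedly and evaluate at the center.
h(0) = 1
h′(0) = 0
h′′(0) = 4
h′′′(0) = 0
h^(4)(0) = 96
So c_4 = h^(4)(0)/4! = 4.

4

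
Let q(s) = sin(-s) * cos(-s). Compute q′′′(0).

Expand each factor separately, then convolve coefficients.
From the series, [s^3] q = 2/3; multiply by 3! = 6 to get 4.

4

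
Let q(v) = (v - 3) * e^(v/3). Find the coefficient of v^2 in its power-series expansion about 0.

1/6

Multiply each power in the prefactor through the base expansion.
[v^0] = -3;  [v^1] = 0;  [v^2] = 1/6.
So c_2 = q′′(0)/2! = 1/6.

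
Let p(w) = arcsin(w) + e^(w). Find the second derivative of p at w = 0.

Expand each term separately and add.
The coefficient of w^2 in the expansion is 1/2, so p′′(0) = 2! * (1/2) = 1.

1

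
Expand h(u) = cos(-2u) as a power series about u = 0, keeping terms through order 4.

[u^0] = 1;  [u^1] = 0;  [u^2] = -2;  [u^3] = 0;  [u^4] = 2/3.

2*u^4/3 - 2*u^2 + 1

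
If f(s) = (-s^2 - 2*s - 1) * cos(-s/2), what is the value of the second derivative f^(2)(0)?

-7/4

Multiply each power in the prefactor through the base expansion.
The coefficient of s^2 in the expansion is -7/8, so f′′(0) = 2! * (-7/8) = -7/4.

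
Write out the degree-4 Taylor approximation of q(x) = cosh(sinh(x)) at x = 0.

5*x^4/24 + x^2/2 + 1

Let u equal the inner series; expand the outer function in u and truncate.
q(0) = 1
q′(0) = 0
q′′(0) = 1
q′′′(0) = 0
q^(4)(0) = 5
Then c_k = q^(k)(0)/k! gives each Taylor coefficient.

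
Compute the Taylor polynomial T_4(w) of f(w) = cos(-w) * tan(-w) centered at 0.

Write out both Maclaurin series and multiply, keeping only the needed powers.
f(0) = 0
f′(0) = -1
f′′(0) = 0
f′′′(0) = 1
f^(4)(0) = 0
Then c_k = f^(k)(0)/k! gives each Taylor coefficient.

w^3/6 - w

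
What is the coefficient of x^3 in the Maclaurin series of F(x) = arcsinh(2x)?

-4/3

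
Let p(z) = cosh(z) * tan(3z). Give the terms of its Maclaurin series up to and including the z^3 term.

21*z^3/2 + 3*z

Multiply the two series term by term and collect like powers.
p(0) = 0
p′(0) = 3
p′′(0) = 0
p′′′(0) = 63
Dividing each by k! gives the coefficients c_0, ..., c_3.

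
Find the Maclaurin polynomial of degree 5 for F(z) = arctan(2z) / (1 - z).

86*z^5/15 - 2*z^4/3 - 2*z^3/3 + 2*z^2 + 2*z

Multiply the numerator's expansion by the denominator's geometric series.
F(0) = 0
F′(0) = 2
F′′(0) = 4
F′′′(0) = -4
F^(4)(0) = -16
F^(5)(0) = 688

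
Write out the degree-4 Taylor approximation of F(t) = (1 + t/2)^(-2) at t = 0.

5*t^4/16 - t^3/2 + 3*t^2/4 - t + 1

F(0) = 1
F′(0) = -1
F′′(0) = 3/2
F′′′(0) = -3
F^(4)(0) = 15/2
Dividing each by k! gives the coefficients c_0, ..., c_4.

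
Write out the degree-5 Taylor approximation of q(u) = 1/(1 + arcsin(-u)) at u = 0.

63*u^5/40 + 4*u^4/3 + 7*u^3/6 + u^2 + u + 1

Plug the Maclaurin series of the inner function into that of the outer and collect terms.
q(0) = 1
q′(0) = 1
q′′(0) = 2
q′′′(0) = 7
q^(4)(0) = 32
q^(5)(0) = 189
Then c_k = q^(k)(0)/k! gives each Taylor coefficient.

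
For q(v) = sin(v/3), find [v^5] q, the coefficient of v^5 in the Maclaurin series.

1/29160

Differentiate repeatedly and evaluate at the center.
[v^0] = 0;  [v^1] = 1/3;  [v^2] = 0;  [v^3] = -1/162;  [v^4] = 0;  [v^5] = 1/29160.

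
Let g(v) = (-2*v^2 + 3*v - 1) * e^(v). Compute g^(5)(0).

Multiply each power in the prefactor through the base expansion.
From the series, [v^5] g = -13/60; multiply by 5! = 120 to get -26.

-26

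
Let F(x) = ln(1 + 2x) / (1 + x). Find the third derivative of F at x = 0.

40

Expand each factor separately, then convolve coefficients.
The coefficient of x^3 in the expansion is 20/3, so F′′′(0) = 3! * (20/3) = 40.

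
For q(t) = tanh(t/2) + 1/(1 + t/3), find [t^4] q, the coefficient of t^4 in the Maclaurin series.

Expand each term separately and add.
q(0) = 1
q′(0) = 1/6
q′′(0) = 2/9
q′′′(0) = -17/36
q^(4)(0) = 8/27

1/81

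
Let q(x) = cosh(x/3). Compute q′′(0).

1/9

The coefficient of x^2 in the expansion is 1/18, so q′′(0) = 2! * (1/18) = 1/9.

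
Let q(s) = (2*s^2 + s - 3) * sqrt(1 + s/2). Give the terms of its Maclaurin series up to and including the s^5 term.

Distribute the polynomial across the series and collect like powers.
[s^0] = -3;  [s^1] = 1/4;  [s^2] = 75/32;  [s^3] = 57/128;  [s^4] = -97/2048;  [s^5] = 87/8192.

87*s^5/8192 - 97*s^4/2048 + 57*s^3/128 + 75*s^2/32 + s/4 - 3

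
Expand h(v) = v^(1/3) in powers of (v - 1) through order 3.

5*(v - 1)^3/81 - (v - 1)^2/9 + (v - 1)/3 + 1

h(1) = 1
h′(1) = 1/3
h′′(1) = -2/9
h′′′(1) = 10/27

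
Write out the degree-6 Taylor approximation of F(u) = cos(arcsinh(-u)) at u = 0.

Compose series: expand the inner function first, then feed it into the outer expansion.
[u^0] = 1;  [u^1] = 0;  [u^2] = -1/2;  [u^3] = 0;  [u^4] = 5/24;  [u^5] = 0;  [u^6] = -17/144.

-17*u^6/144 + 5*u^4/24 - u^2/2 + 1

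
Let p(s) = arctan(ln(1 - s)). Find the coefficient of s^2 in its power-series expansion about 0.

-1/2

Substitute the inner expansion into the outer series and collect powers.
p(0) = 0
p′(0) = -1
p′′(0) = -1
So c_2 = p′′(0)/2! = -1/2.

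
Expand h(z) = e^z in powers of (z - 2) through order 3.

Differentiate repeatedly and evaluate at the center.
h(2) = e^(2)
h′(2) = e^(2)
h′′(2) = e^(2)
h′′′(2) = e^(2)

(z - 2)^3*e^(2)/6 + (z - 2)^2*e^(2)/2 + (z - 2)*e^(2) + e^(2)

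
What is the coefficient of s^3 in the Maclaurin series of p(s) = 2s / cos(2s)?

4

Write the quotient as an unknown series and match coefficients against numerator = denominator · series.
p(0) = 0
p′(0) = 2
p′′(0) = 0
p′′′(0) = 24
So c_3 = p′′′(0)/3! = 4.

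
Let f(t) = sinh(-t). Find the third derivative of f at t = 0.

The coefficient of t^3 in the expansion is -1/6, so f′′′(0) = 3! * (-1/6) = -1.

-1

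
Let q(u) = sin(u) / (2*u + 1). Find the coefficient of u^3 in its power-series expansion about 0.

23/6

Use 1/(1 - r) = Σ r^k on the denominator, then take the Cauchy product.
q(0) = 0
q′(0) = 1
q′′(0) = -4
q′′′(0) = 23
So c_3 = q′′′(0)/3! = 23/6.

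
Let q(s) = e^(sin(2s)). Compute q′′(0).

Compose series: expand the inner function first, then feed it into the outer expansion.
From the series, [s^2] q = 2; multiply by 2! = 2 to get 4.

4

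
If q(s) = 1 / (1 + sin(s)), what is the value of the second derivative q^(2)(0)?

Write 1/(1+u) = 1 - u + u^2 - u^3 + ... and substitute the series for u.
From the series, [s^2] q = 1; multiply by 2! = 2 to get 2.

2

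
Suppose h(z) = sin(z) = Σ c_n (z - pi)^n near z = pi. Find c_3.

1/6

h(pi) = 0
h′(pi) = -1
h′′(pi) = 0
h′′′(pi) = 1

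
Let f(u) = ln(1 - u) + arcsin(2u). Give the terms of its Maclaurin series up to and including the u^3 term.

Expand each term separately and add.
[u^0] = 0;  [u^1] = 1;  [u^2] = -1/2;  [u^3] = 1.

u^3 - u^2/2 + u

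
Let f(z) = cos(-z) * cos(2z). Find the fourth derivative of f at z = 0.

41

Expand each factor separately, then convolve coefficients.
The coefficient of z^4 in the expansion is 41/24, so f^(4)(0) = 4! * (41/24) = 41.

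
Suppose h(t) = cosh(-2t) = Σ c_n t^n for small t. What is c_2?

2

[t^0] = 1;  [t^1] = 0;  [t^2] = 2.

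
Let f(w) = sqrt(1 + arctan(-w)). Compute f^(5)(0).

Compose series: expand the inner function first, then feed it into the outer expansion.
The coefficient of w^5 in the expansion is -83/1280, so f^(5)(0) = 5! * (-83/1280) = -249/32.

-249/32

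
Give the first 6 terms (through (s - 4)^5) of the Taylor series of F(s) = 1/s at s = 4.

-(s - 4)^5/4096 + (s - 4)^4/1024 - (s - 4)^3/256 + (s - 4)^2/64 - (s - 4)/16 + 1/4

Apply the Taylor formula c_k = f^(k)(a)/k!.
F(4) = 1/4
F′(4) = -1/16
F′′(4) = 1/32
F′′′(4) = -3/128
F^(4)(4) = 3/128
F^(5)(4) = -15/512
Dividing each by k! gives the coefficients c_0, ..., c_5.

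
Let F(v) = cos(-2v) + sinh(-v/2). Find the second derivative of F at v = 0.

-4

Combine the two series term by term.
The coefficient of v^2 in the expansion is -2, so F′′(0) = 2! * (-2) = -4.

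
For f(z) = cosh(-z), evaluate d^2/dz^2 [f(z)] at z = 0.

Compute the successive derivatives at the expansion point and divide by k!.
From the series, [z^2] f = 1/2; multiply by 2! = 2 to get 1.

1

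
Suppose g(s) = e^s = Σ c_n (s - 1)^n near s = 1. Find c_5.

g(1) = e
g′(1) = e
g′′(1) = e
g′′′(1) = e
g^(4)(1) = e
g^(5)(1) = e

e/120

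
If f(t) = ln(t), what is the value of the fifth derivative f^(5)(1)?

Use the known series and substitute for the argument.
The coefficient of (t - 1)^5 in the expansion is 1/5, so f^(5)(1) = 5! * (1/5) = 24.

24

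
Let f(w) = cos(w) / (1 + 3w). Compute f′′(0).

17

Write out both Maclaurin series and multiply, keeping only the needed powers.
From the series, [w^2] f = 17/2; multiply by 2! = 2 to get 17.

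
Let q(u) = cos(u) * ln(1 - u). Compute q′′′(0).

Write out both Maclaurin series and multiply, keeping only the needed powers.
The coefficient of u^3 in the expansion is 1/6, so q′′′(0) = 3! * (1/6) = 1.

1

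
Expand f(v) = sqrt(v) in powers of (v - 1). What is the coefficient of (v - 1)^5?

[(v - 1)^0] = 1;  [(v - 1)^1] = 1/2;  [(v - 1)^2] = -1/8;  [(v - 1)^3] = 1/16;  [(v - 1)^4] = -5/128;  [(v - 1)^5] = 7/256.
So c_5 = f^(5)(1)/5! = 7/256.

7/256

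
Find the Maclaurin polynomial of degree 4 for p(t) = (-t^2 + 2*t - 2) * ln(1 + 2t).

Multiply each power in the prefactor through the base expansion.

46*t^4/3 - 34*t^3/3 + 8*t^2 - 4*t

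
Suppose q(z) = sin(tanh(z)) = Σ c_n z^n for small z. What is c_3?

Plug the Maclaurin series of the inner function into that of the outer and collect terms.
q(0) = 0
q′(0) = 1
q′′(0) = 0
q′′′(0) = -3
The Taylor polynomial is Σ q^(k)(0)/k! · z^k.

-1/2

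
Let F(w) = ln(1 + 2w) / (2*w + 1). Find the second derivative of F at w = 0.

-12

Use 1/(1 - r) = Σ r^k on the denominator, then take the Cauchy product.
The coefficient of w^2 in the expansion is -6, so F′′(0) = 2! * (-6) = -12.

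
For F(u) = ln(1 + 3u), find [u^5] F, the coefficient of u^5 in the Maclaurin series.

Use the known series and substitute for the argument.
F(0) = 0
F′(0) = 3
F′′(0) = -9
F′′′(0) = 54
F^(4)(0) = -486
F^(5)(0) = 5832
Dividing each by k! gives the coefficients c_0, ..., c_5.

243/5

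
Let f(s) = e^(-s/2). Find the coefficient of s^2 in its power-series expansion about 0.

1/8

[s^0] = 1;  [s^1] = -1/2;  [s^2] = 1/8.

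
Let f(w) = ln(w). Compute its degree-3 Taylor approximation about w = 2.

(w - 2)^3/24 - (w - 2)^2/8 + (w - 2)/2 + ln(2)

[(w - 2)^0] = ln(2);  [(w - 2)^1] = 1/2;  [(w - 2)^2] = -1/8;  [(w - 2)^3] = 1/24.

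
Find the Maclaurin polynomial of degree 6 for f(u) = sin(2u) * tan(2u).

248*u^6/45 + 8*u^4/3 + 4*u^2

Write out both Maclaurin series and multiply, keeping only the needed powers.
[u^0] = 0;  [u^1] = 0;  [u^2] = 4;  [u^3] = 0;  [u^4] = 8/3;  [u^5] = 0;  [u^6] = 248/45.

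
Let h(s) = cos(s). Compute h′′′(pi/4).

sqrt(2)/2

From the series, [(s - pi/4)^3] h = sqrt(2)/12; multiply by 3! = 6 to get sqrt(2)/2.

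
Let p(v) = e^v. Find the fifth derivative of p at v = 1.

e

Compute the successive derivatives at the expansion point and divide by k!.
The coefficient of (v - 1)^5 in the expansion is e/120, so p^(5)(1) = 5! * (e/120) = e.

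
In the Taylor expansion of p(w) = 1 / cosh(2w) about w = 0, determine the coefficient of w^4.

10/3

Divide the numerator series by the denominator series (power-series long division).
p(0) = 1
p′(0) = 0
p′′(0) = -4
p′′′(0) = 0
p^(4)(0) = 80
Dividing each by k! gives the coefficients c_0, ..., c_4.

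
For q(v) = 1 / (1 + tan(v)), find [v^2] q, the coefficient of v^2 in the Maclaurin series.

Expand as Σ (-1)^k u^k with u equal to the inner function's series.
q(0) = 1
q′(0) = -1
q′′(0) = 2
So c_2 = q′′(0)/2! = 1.

1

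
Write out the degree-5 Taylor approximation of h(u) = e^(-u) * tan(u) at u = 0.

Take the Cauchy product of the two expansions.
h(0) = 0
h′(0) = 1
h′′(0) = -2
h′′′(0) = 5
h^(4)(0) = -12
h^(5)(0) = 41

41*u^5/120 - u^4/2 + 5*u^3/6 - u^2 + u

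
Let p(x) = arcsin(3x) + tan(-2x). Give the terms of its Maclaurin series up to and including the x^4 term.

Expand each term separately and add.
p(0) = 0
p′(0) = 1
p′′(0) = 0
p′′′(0) = 11
p^(4)(0) = 0
Then c_k = p^(k)(0)/k! gives each Taylor coefficient.

11*x^3/6 + x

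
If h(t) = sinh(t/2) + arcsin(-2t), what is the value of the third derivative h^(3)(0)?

Expand each term separately and add.
The coefficient of t^3 in the expansion is -21/16, so h′′′(0) = 3! * (-21/16) = -63/8.

-63/8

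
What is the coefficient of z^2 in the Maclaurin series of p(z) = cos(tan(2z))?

-2

Let u equal the inner series; expand the outer function in u and truncate.
p(0) = 1
p′(0) = 0
p′′(0) = -4
The Taylor polynomial is Σ p^(k)(0)/k! · z^k.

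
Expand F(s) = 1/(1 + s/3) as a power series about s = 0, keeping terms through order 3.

F(0) = 1
F′(0) = -1/3
F′′(0) = 2/9
F′′′(0) = -2/9

-s^3/27 + s^2/9 - s/3 + 1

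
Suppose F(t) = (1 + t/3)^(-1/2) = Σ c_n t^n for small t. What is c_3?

Use the known series and substitute for the argument.
[t^0] = 1;  [t^1] = -1/6;  [t^2] = 1/24;  [t^3] = -5/432.

-5/432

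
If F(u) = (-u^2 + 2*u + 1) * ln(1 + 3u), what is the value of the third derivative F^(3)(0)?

-18

Shift and add copies of the series according to the polynomial's terms.
The coefficient of u^3 in the expansion is -3, so F′′′(0) = 3! * (-3) = -18.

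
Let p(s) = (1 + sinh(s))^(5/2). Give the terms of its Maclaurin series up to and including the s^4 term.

Let u equal the inner series; expand the outer function in u and truncate.
[s^0] = 1;  [s^1] = 5/2;  [s^2] = 15/8;  [s^3] = 35/48;  [s^4] = 75/128.

75*s^4/128 + 35*s^3/48 + 15*s^2/8 + 5*s/2 + 1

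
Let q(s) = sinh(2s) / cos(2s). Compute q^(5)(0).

Divide the numerator series by the denominator series (power-series long division).
The coefficient of s^5 in the expansion is 48/5, so q^(5)(0) = 5! * (48/5) = 1152.

1152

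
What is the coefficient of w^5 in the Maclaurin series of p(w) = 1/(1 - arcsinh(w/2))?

23/1280

Compose series: expand the inner function first, then feed it into the outer expansion.
p(0) = 1
p′(0) = 1/2
p′′(0) = 1/2
p′′′(0) = 5/8
p^(4)(0) = 1
p^(5)(0) = 69/32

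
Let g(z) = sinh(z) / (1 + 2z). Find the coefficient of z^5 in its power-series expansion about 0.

667/40

Take the Cauchy product of the two expansions.
g(0) = 0
g′(0) = 1
g′′(0) = -4
g′′′(0) = 25
g^(4)(0) = -200
g^(5)(0) = 2001
So c_5 = g^(5)(0)/5! = 667/40.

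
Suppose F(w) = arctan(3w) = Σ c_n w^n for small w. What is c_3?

[w^0] = 0;  [w^1] = 3;  [w^2] = 0;  [w^3] = -9.
So c_3 = F′′′(0)/3! = -9.

-9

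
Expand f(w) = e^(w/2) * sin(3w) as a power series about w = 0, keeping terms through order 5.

Take the Cauchy product of the two expansions.
f(0) = 0
f′(0) = 3
f′′(0) = 3
f′′′(0) = -99/4
f^(4)(0) = -105/2
f^(5)(0) = 2823/16
Dividing each by k! gives the coefficients c_0, ..., c_5.

941*w^5/640 - 35*w^4/16 - 33*w^3/8 + 3*w^2/2 + 3*w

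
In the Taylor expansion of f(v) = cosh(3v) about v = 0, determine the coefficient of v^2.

9/2

Differentiate repeatedly and evaluate at the center.
f(0) = 1
f′(0) = 0
f′′(0) = 9
Then c_k = f^(k)(0)/k! gives each Taylor coefficient.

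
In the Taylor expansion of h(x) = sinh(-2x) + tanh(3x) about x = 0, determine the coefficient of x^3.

Expand each term separately and add.
h(0) = 0
h′(0) = 1
h′′(0) = 0
h′′′(0) = -62
Then c_k = h^(k)(0)/k! gives each Taylor coefficient.

-31/3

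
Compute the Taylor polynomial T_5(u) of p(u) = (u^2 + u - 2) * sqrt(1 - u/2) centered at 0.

-35*u^5/4096 - 35*u^4/1024 - 17*u^3/64 + 13*u^2/16 + 3*u/2 - 2

Multiply each power in the prefactor through the base expansion.
p(0) = -2
p′(0) = 3/2
p′′(0) = 13/8
p′′′(0) = -51/32
p^(4)(0) = -105/128
p^(5)(0) = -525/512
Dividing each by k! gives the coefficients c_0, ..., c_5.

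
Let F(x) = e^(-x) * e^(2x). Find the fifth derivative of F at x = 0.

1

Take the Cauchy product of the two expansions.
The coefficient of x^5 in the expansion is 1/120, so F^(5)(0) = 5! * (1/120) = 1.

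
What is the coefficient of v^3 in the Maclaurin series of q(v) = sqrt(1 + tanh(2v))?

Plug the Maclaurin series of the inner function into that of the outer and collect terms.
[v^0] = 1;  [v^1] = 1;  [v^2] = -1/2;  [v^3] = -5/6.

-5/6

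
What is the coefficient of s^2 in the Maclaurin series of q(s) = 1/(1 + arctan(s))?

Compose series: expand the inner function first, then feed it into the outer expansion.
[s^0] = 1;  [s^1] = -1;  [s^2] = 1.
So c_2 = q′′(0)/2! = 1.

1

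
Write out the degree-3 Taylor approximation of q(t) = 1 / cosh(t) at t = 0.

Write the quotient as an unknown series and match coefficients against numerator = denominator · series.
q(0) = 1
q′(0) = 0
q′′(0) = -1
q′′′(0) = 0

1 - t^2/2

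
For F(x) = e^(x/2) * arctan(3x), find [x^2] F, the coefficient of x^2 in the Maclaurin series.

3/2

Write out both Maclaurin series and multiply, keeping only the needed powers.
F(0) = 0
F′(0) = 3
F′′(0) = 3
The Taylor polynomial is Σ F^(k)(0)/k! · x^k.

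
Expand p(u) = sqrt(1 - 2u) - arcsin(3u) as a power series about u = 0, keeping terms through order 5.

Expand each term separately and add.
p(0) = 1
p′(0) = -4
p′′(0) = -1
p′′′(0) = -30
p^(4)(0) = -15
p^(5)(0) = -2292
Dividing each by k! gives the coefficients c_0, ..., c_5.

-191*u^5/10 - 5*u^4/8 - 5*u^3 - u^2/2 - 4*u + 1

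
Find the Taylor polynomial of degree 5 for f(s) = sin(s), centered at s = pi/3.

f(pi/3) = sqrt(3)/2
f′(pi/3) = 1/2
f′′(pi/3) = -sqrt(3)/2
f′′′(pi/3) = -1/2
f^(4)(pi/3) = sqrt(3)/2
f^(5)(pi/3) = 1/2
The Taylor polynomial is Σ f^(k)(pi/3)/k! · (s - pi/3)^k.

(s - pi/3)^5/240 + sqrt(3)*(s - pi/3)^4/48 - (s - pi/3)^3/12 - sqrt(3)*(s - pi/3)^2/4 + (s - pi/3)/2 + sqrt(3)/2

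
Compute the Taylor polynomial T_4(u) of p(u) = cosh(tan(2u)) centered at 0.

Compose series: expand the inner function first, then feed it into the outer expansion.
p(0) = 1
p′(0) = 0
p′′(0) = 4
p′′′(0) = 0
p^(4)(0) = 144

6*u^4 + 2*u^2 + 1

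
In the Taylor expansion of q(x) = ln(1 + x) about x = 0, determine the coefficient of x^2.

q(0) = 0
q′(0) = 1
q′′(0) = -1
So c_2 = q′′(0)/2! = -1/2.

-1/2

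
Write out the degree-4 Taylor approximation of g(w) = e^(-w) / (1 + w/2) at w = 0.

7*w^4/16 - 19*w^3/24 + 5*w^2/4 - 3*w/2 + 1

Write out both Maclaurin series and multiply, keeping only the needed powers.
[w^0] = 1;  [w^1] = -3/2;  [w^2] = 5/4;  [w^3] = -19/24;  [w^4] = 7/16.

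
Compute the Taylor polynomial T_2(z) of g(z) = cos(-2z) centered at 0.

1 - 2*z^2

g(0) = 1
g′(0) = 0
g′′(0) = -4
Then c_k = g^(k)(0)/k! gives each Taylor coefficient.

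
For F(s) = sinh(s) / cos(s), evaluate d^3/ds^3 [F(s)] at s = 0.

4

Write the quotient as an unknown series and match coefficients against numerator = denominator · series.
The coefficient of s^3 in the expansion is 2/3, so F′′′(0) = 3! * (2/3) = 4.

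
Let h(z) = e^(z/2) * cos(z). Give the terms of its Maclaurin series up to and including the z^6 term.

Multiply the two series term by term and collect like powers.
[z^0] = 1;  [z^1] = 1/2;  [z^2] = -3/8;  [z^3] = -11/48;  [z^4] = -7/384;  [z^5] = 41/3840;  [z^6] = 13/5120.

13*z^6/5120 + 41*z^5/3840 - 7*z^4/384 - 11*z^3/48 - 3*z^2/8 + z/2 + 1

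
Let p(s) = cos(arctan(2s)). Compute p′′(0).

Let u equal the inner series; expand the outer function in u and truncate.
From the series, [s^2] p = -2; multiply by 2! = 2 to get -4.

-4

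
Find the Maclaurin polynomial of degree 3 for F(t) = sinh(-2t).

Apply the Taylor formula c_k = f^(k)(a)/k!.

-4*t^3/3 - 2*t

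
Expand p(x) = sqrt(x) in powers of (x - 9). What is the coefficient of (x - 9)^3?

Apply the Taylor formula c_k = f^(k)(a)/k!.
p(9) = 3
p′(9) = 1/6
p′′(9) = -1/108
p′′′(9) = 1/648
The Taylor polynomial is Σ p^(k)(9)/k! · (x - 9)^k.

1/3888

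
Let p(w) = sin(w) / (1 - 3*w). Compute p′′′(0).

Use 1/(1 - r) = Σ r^k on the denominator, then take the Cauchy product.
From the series, [w^3] p = 53/6; multiply by 3! = 6 to get 53.

53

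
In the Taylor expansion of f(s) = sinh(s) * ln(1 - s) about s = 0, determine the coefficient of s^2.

-1

Multiply the two series term by term and collect like powers.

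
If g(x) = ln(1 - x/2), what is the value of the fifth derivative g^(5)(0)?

-3/4

From the series, [x^5] g = -1/160; multiply by 5! = 120 to get -3/4.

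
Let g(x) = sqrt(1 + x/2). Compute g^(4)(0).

The coefficient of x^4 in the expansion is -5/2048, so g^(4)(0) = 4! * (-5/2048) = -15/256.

-15/256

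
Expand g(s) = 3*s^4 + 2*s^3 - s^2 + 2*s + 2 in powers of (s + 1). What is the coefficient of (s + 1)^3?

g(-1) = 0
g′(-1) = -2
g′′(-1) = 22
g′′′(-1) = -60
So c_3 = g′′′(-1)/3! = -10.

-10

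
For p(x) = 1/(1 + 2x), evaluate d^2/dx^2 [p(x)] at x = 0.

8

The coefficient of x^2 in the expansion is 4, so p′′(0) = 2! * (4) = 8.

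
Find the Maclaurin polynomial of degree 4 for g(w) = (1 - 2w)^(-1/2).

[w^0] = 1;  [w^1] = 1;  [w^2] = 3/2;  [w^3] = 5/2;  [w^4] = 35/8.

35*w^4/8 + 5*w^3/2 + 3*w^2/2 + w + 1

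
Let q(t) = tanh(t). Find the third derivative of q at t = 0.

The coefficient of t^3 in the expansion is -1/3, so q′′′(0) = 3! * (-1/3) = -2.

-2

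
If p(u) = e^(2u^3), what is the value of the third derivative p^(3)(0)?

12

Compute the successive derivatives at the expansion point and divide by k!.
From the series, [u^3] p = 2; multiply by 3! = 6 to get 12.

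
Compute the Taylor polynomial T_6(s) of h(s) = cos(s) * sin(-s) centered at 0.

-2*s^5/15 + 2*s^3/3 - s

Take the Cauchy product of the two expansions.
h(0) = 0
h′(0) = -1
h′′(0) = 0
h′′′(0) = 4
h^(4)(0) = 0
h^(5)(0) = -16
h^(6)(0) = 0
Then c_k = h^(k)(0)/k! gives each Taylor coefficient.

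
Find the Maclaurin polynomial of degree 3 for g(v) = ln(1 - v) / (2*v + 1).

Expand 1/(denominator) as a geometric series and multiply by the numerator's series.
[v^0] = 0;  [v^1] = -1;  [v^2] = 3/2;  [v^3] = -10/3.

-10*v^3/3 + 3*v^2/2 - v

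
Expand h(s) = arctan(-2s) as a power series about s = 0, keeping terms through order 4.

8*s^3/3 - 2*s

[s^0] = 0;  [s^1] = -2;  [s^2] = 0;  [s^3] = 8/3;  [s^4] = 0.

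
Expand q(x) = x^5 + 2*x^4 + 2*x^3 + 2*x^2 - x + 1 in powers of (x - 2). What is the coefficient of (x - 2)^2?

142

q(2) = 87
q′(2) = 175
q′′(2) = 284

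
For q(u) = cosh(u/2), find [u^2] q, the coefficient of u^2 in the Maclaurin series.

1/8

[u^0] = 1;  [u^1] = 0;  [u^2] = 1/8.
So c_2 = q′′(0)/2! = 1/8.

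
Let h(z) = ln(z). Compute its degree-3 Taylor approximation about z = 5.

(z - 5)^3/375 - (z - 5)^2/50 + (z - 5)/5 + ln(5)

Apply the Taylor formula c_k = f^(k)(a)/k!.
h(5) = ln(5)
h′(5) = 1/5
h′′(5) = -1/25
h′′′(5) = 2/125
The Taylor polynomial is Σ h^(k)(5)/k! · (z - 5)^k.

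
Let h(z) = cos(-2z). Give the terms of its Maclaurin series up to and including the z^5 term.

Compute the successive derivatives at the expansion point and divide by k!.
h(0) = 1
h′(0) = 0
h′′(0) = -4
h′′′(0) = 0
h^(4)(0) = 16
h^(5)(0) = 0
Dividing each by k! gives the coefficients c_0, ..., c_5.

2*z^4/3 - 2*z^2 + 1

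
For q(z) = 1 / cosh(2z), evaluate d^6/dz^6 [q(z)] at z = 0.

-3904

Write the quotient as an unknown series and match coefficients against numerator = denominator · series.
From the series, [z^6] q = -244/45; multiply by 6! = 720 to get -3904.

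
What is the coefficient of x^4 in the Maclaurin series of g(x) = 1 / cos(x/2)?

Divide the numerator series by the denominator series (power-series long division).
g(0) = 1
g′(0) = 0
g′′(0) = 1/4
g′′′(0) = 0
g^(4)(0) = 5/16

5/384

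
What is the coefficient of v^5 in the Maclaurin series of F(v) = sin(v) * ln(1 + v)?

Write out both Maclaurin series and multiply, keeping only the needed powers.
F(0) = 0
F′(0) = 0
F′′(0) = 2
F′′′(0) = -3
F^(4)(0) = 4
F^(5)(0) = -20
So c_5 = F^(5)(0)/5! = -1/6.

-1/6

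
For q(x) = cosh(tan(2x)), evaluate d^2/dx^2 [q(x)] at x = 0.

4

Plug the Maclaurin series of the inner function into that of the outer and collect terms.
The coefficient of x^2 in the expansion is 2, so q′′(0) = 2! * (2) = 4.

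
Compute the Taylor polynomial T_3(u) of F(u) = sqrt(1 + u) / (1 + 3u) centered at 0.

-353*u^3/16 + 59*u^2/8 - 5*u/2 + 1

Take the Cauchy product of the two expansions.
F(0) = 1
F′(0) = -5/2
F′′(0) = 59/4
F′′′(0) = -1059/8
Dividing each by k! gives the coefficients c_0, ..., c_3.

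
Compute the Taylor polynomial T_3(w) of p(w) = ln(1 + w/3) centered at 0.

p(0) = 0
p′(0) = 1/3
p′′(0) = -1/9
p′′′(0) = 2/27
The Taylor polynomial is Σ p^(k)(0)/k! · w^k.

w^3/81 - w^2/18 + w/3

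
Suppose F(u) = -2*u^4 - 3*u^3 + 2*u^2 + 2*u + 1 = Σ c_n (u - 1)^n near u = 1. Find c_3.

-11

Use the known series and substitute for the argument.
[(u - 1)^0] = 0;  [(u - 1)^1] = -11;  [(u - 1)^2] = -19;  [(u - 1)^3] = -11.
So c_3 = F′′′(1)/3! = -11.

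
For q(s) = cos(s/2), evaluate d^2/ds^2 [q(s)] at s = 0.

-1/4

Differentiate repeatedly and evaluate at the center.
The coefficient of s^2 in the expansion is -1/8, so q′′(0) = 2! * (-1/8) = -1/4.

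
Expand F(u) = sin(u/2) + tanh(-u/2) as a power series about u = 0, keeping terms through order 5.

-u^5/256 + u^3/48

Expand each term separately and add.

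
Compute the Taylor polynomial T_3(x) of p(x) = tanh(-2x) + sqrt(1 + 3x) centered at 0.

209*x^3/48 - 9*x^2/8 - x/2 + 1

Expand each term separately and add.
p(0) = 1
p′(0) = -1/2
p′′(0) = -9/4
p′′′(0) = 209/8
Dividing each by k! gives the coefficients c_0, ..., c_3.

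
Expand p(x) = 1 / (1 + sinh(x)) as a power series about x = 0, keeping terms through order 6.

Write 1/(1+u) = 1 - u + u^2 - u^3 + ... and substitute the series for u.

77*x^6/45 - 181*x^5/120 + 4*x^4/3 - 7*x^3/6 + x^2 - x + 1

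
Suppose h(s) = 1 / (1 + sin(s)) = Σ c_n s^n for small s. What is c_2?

Write 1/(1+u) = 1 - u + u^2 - u^3 + ... and substitute the series for u.
[s^0] = 1;  [s^1] = -1;  [s^2] = 1.

1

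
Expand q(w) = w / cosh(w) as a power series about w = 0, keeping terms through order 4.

Write the quotient as an unknown series and match coefficients against numerator = denominator · series.
[w^0] = 0;  [w^1] = 1;  [w^2] = 0;  [w^3] = -1/2;  [w^4] = 0.

-w^3/2 + w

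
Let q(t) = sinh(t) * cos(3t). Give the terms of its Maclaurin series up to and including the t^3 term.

-13*t^3/3 + t

Expand each factor separately, then convolve coefficients.
q(0) = 0
q′(0) = 1
q′′(0) = 0
q′′′(0) = -26
The Taylor polynomial is Σ q^(k)(0)/k! · t^k.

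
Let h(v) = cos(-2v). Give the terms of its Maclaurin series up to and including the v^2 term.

1 - 2*v^2

h(0) = 1
h′(0) = 0
h′′(0) = -4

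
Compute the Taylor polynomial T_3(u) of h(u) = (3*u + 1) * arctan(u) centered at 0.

-u^3/3 + 3*u^2 + u

Distribute the polynomial across the series and collect like powers.
[u^0] = 0;  [u^1] = 1;  [u^2] = 3;  [u^3] = -1/3.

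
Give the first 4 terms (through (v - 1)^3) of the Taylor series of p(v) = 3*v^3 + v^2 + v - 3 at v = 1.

3*(v - 1)^3 + 10*(v - 1)^2 + 12*(v - 1) + 2

p(1) = 2
p′(1) = 12
p′′(1) = 20
p′′′(1) = 18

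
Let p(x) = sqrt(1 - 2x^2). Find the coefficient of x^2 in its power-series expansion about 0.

-1

[x^0] = 1;  [x^1] = 0;  [x^2] = -1.
So c_2 = p′′(0)/2! = -1.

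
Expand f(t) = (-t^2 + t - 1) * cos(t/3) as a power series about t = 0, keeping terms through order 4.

107*t^4/1944 - t^3/18 - 17*t^2/18 + t - 1

Shift and add copies of the series according to the polynomial's terms.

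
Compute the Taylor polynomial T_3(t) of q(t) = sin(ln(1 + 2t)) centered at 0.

4*t^3/3 - 2*t^2 + 2*t

Let u equal the inner series; expand the outer function in u and truncate.
q(0) = 0
q′(0) = 2
q′′(0) = -4
q′′′(0) = 8
Then c_k = q^(k)(0)/k! gives each Taylor coefficient.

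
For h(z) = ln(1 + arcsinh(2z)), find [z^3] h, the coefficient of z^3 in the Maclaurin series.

Compose series: expand the inner function first, then feed it into the outer expansion.

4/3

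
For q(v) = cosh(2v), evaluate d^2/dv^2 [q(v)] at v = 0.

4

Compute the successive derivatives at the expansion point and divide by k!.
The coefficient of v^2 in the expansion is 2, so q′′(0) = 2! * (2) = 4.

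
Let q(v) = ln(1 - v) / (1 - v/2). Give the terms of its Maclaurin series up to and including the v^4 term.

Expand each factor separately, then convolve coefficients.
q(0) = 0
q′(0) = -1
q′′(0) = -2
q′′′(0) = -5
q^(4)(0) = -16
Then c_k = q^(k)(0)/k! gives each Taylor coefficient.

-2*v^4/3 - 5*v^3/6 - v^2 - v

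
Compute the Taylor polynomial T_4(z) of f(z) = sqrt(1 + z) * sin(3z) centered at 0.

-33*z^4/16 - 39*z^3/8 + 3*z^2/2 + 3*z

Take the Cauchy product of the two expansions.
[z^0] = 0;  [z^1] = 3;  [z^2] = 3/2;  [z^3] = -39/8;  [z^4] = -33/16.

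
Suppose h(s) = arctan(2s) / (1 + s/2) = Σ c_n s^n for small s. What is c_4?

13/12

Take the Cauchy product of the two expansions.
So c_4 = h^(4)(0)/4! = 13/12.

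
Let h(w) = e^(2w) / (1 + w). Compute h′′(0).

Write out both Maclaurin series and multiply, keeping only the needed powers.
The coefficient of w^2 in the expansion is 1, so h′′(0) = 2! * (1) = 2.

2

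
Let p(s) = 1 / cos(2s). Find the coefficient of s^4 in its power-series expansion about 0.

Write the quotient as an unknown series and match coefficients against numerator = denominator · series.
[s^0] = 1;  [s^1] = 0;  [s^2] = 2;  [s^3] = 0;  [s^4] = 10/3.

10/3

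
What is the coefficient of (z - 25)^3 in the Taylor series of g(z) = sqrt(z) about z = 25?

1/50000

g(25) = 5
g′(25) = 1/10
g′′(25) = -1/500
g′′′(25) = 3/25000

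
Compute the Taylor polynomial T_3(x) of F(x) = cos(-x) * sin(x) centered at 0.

Take the Cauchy product of the two expansions.
F(0) = 0
F′(0) = 1
F′′(0) = 0
F′′′(0) = -4

-2*x^3/3 + x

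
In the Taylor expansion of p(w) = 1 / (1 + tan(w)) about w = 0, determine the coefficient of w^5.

-32/15

Write 1/(1+u) = 1 - u + u^2 - u^3 + ... and substitute the series for u.
p(0) = 1
p′(0) = -1
p′′(0) = 2
p′′′(0) = -8
p^(4)(0) = 40
p^(5)(0) = -256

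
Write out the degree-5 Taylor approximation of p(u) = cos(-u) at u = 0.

u^4/24 - u^2/2 + 1

[u^0] = 1;  [u^1] = 0;  [u^2] = -1/2;  [u^3] = 0;  [u^4] = 1/24;  [u^5] = 0.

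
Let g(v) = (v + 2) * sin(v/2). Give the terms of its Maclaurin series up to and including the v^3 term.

-v^3/24 + v^2/2 + v

Shift and add copies of the series according to the polynomial's terms.
g(0) = 0
g′(0) = 1
g′′(0) = 1
g′′′(0) = -1/4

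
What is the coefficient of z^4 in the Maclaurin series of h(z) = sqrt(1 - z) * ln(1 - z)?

1/24

Write out both Maclaurin series and multiply, keeping only the needed powers.
[z^0] = 0;  [z^1] = -1;  [z^2] = 0;  [z^3] = 1/24;  [z^4] = 1/24.
So c_4 = h^(4)(0)/4! = 1/24.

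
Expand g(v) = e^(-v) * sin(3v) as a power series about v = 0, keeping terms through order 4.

Multiply the two series term by term and collect like powers.
[v^0] = 0;  [v^1] = 3;  [v^2] = -3;  [v^3] = -3;  [v^4] = 4.

4*v^4 - 3*v^3 - 3*v^2 + 3*v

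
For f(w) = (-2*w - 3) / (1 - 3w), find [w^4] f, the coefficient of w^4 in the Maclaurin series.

Multiply each power in the prefactor through the base expansion.
[w^0] = -3;  [w^1] = -11;  [w^2] = -33;  [w^3] = -99;  [w^4] = -297.
So c_4 = f^(4)(0)/4! = -297.

-297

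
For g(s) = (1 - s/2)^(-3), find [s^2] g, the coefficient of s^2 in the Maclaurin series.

3/2

[s^0] = 1;  [s^1] = 3/2;  [s^2] = 3/2.
So c_2 = g′′(0)/2! = 3/2.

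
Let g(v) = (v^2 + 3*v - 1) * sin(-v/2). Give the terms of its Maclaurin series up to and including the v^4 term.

Shift and add copies of the series according to the polynomial's terms.

v^4/16 - 25*v^3/48 - 3*v^2/2 + v/2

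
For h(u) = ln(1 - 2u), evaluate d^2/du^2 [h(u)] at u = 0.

From the series, [u^2] h = -2; multiply by 2! = 2 to get -4.

-4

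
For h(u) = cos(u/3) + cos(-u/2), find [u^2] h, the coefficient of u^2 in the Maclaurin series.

Expand each term separately and add.
[u^0] = 2;  [u^1] = 0;  [u^2] = -13/72.

-13/72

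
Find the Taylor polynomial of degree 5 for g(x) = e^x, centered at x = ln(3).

(x - ln(3))^5/40 + (x - ln(3))^4/8 + (x - ln(3))^3/2 + 3*(x - ln(3))^2/2 + 3*(x - ln(3)) + 3

[(x - ln(3))^0] = 3;  [(x - ln(3))^1] = 3;  [(x - ln(3))^2] = 3/2;  [(x - ln(3))^3] = 1/2;  [(x - ln(3))^4] = 1/8;  [(x - ln(3))^5] = 1/40.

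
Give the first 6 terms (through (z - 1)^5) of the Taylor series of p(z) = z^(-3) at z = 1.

-21*(z - 1)^5 + 15*(z - 1)^4 - 10*(z - 1)^3 + 6*(z - 1)^2 - 3*(z - 1) + 1

p(1) = 1
p′(1) = -3
p′′(1) = 12
p′′′(1) = -60
p^(4)(1) = 360
p^(5)(1) = -2520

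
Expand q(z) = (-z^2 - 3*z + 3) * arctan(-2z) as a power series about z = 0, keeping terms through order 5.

-328*z^5/15 - 8*z^4 + 10*z^3 + 6*z^2 - 6*z

Multiply each power in the prefactor through the base expansion.
q(0) = 0
q′(0) = -6
q′′(0) = 12
q′′′(0) = 60
q^(4)(0) = -192
q^(5)(0) = -2624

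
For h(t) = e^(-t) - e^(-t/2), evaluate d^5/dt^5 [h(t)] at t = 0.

Combine the two series term by term.
The coefficient of t^5 in the expansion is -31/3840, so h^(5)(0) = 5! * (-31/3840) = -31/32.

-31/32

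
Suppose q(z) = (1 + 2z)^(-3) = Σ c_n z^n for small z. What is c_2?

Use the known series and substitute for the argument.
So c_2 = q′′(0)/2! = 24.

24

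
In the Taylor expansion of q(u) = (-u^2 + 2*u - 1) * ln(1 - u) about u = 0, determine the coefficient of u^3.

1/3

Shift and add copies of the series according to the polynomial's terms.
q(0) = 0
q′(0) = 1
q′′(0) = -3
q′′′(0) = 2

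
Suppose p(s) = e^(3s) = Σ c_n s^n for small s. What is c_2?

9/2

Use the known series and substitute for the argument.
p(0) = 1
p′(0) = 3
p′′(0) = 9
So c_2 = p′′(0)/2! = 9/2.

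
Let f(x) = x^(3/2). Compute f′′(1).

The coefficient of (x - 1)^2 in the expansion is 3/8, so f′′(1) = 2! * (3/8) = 3/4.

3/4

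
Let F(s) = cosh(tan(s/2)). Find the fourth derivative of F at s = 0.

9/16

Plug the Maclaurin series of the inner function into that of the outer and collect terms.
The coefficient of s^4 in the expansion is 3/128, so F^(4)(0) = 4! * (3/128) = 9/16.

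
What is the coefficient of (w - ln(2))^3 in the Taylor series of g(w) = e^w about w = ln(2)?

Compute the successive derivatives at the expansion point and divide by k!.

1/3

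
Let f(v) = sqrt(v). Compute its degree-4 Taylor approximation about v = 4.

Compute the successive derivatives at the expansion point and divide by k!.
f(4) = 2
f′(4) = 1/4
f′′(4) = -1/32
f′′′(4) = 3/256
f^(4)(4) = -15/2048

-5*(v - 4)^4/16384 + (v - 4)^3/512 - (v - 4)^2/64 + (v - 4)/4 + 2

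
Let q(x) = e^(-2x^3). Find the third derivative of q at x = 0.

The coefficient of x^3 in the expansion is -2, so q′′′(0) = 3! * (-2) = -12.

-12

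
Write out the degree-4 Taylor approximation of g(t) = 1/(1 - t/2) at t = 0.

[t^0] = 1;  [t^1] = 1/2;  [t^2] = 1/4;  [t^3] = 1/8;  [t^4] = 1/16.

t^4/16 + t^3/8 + t^2/4 + t/2 + 1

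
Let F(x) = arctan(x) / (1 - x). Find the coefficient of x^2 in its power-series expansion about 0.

Use 1/(1 - r) = Σ r^k on the denominator, then take the Cauchy product.
[x^0] = 0;  [x^1] = 1;  [x^2] = 1.
So c_2 = F′′(0)/2! = 1.

1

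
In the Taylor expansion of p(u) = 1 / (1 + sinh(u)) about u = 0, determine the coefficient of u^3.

Write 1/(1+u) = 1 - u + u^2 - u^3 + ... and substitute the series for u.
p(0) = 1
p′(0) = -1
p′′(0) = 2
p′′′(0) = -7
So c_3 = p′′′(0)/3! = -7/6.

-7/6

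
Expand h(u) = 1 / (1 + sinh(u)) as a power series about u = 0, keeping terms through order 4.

Write 1/(1+u) = 1 - u + u^2 - u^3 + ... and substitute the series for u.
h(0) = 1
h′(0) = -1
h′′(0) = 2
h′′′(0) = -7
h^(4)(0) = 32
Dividing each by k! gives the coefficients c_0, ..., c_4.

4*u^4/3 - 7*u^3/6 + u^2 - u + 1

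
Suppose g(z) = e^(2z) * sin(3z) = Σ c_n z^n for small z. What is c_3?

Expand each factor separately, then convolve coefficients.
g(0) = 0
g′(0) = 3
g′′(0) = 12
g′′′(0) = 9

3/2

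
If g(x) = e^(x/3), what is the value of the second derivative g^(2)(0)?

Use the known series and substitute for the argument.
The coefficient of x^2 in the expansion is 1/18, so g′′(0) = 2! * (1/18) = 1/9.

1/9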